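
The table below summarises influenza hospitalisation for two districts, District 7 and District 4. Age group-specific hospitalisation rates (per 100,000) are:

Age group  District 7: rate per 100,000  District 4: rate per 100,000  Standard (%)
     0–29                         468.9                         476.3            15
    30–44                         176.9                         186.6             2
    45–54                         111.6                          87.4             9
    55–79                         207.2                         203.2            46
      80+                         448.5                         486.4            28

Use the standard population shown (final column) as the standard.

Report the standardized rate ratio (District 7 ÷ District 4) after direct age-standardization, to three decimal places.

Standard weights: 0.15, 0.02, 0.09, 0.46, 0.28.
District 7: 0.1500×468.9 + 0.0200×176.9 + 0.0900×111.6 + 0.4600×207.2 + 0.2800×448.5 = 304.8090 per 100,000.
District 4: 0.1500×476.3 + 0.0200×186.6 + 0.0900×87.4 + 0.4600×203.2 + 0.2800×486.4 = 312.7070 per 100,000.
Ratio = 304.8090 ÷ 312.7070 = 0.97474.

0.975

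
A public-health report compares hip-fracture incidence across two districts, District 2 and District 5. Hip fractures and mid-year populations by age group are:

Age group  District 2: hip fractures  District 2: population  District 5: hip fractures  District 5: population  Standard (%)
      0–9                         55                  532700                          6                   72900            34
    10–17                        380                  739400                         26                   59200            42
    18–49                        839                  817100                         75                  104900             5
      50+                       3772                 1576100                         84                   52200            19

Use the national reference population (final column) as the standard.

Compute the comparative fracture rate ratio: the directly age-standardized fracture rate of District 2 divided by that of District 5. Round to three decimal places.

Age-specific rates per 100000 for District 2: 10.32, 51.39, 102.68, 239.32.
For District 5: 8.23, 43.92, 71.50, 160.92.
Standard weights: 0.34, 0.42, 0.05, 0.19.
District 2: 0.3400×10.32 + 0.4200×51.39 + 0.0500×102.68 + 0.1900×239.32 = 75.7012 per 100000.
District 5: 0.3400×8.23 + 0.4200×43.92 + 0.0500×71.50 + 0.1900×160.92 = 55.3938 per 100000.
Ratio = 75.7012 ÷ 55.3938 = 1.36660.

1.367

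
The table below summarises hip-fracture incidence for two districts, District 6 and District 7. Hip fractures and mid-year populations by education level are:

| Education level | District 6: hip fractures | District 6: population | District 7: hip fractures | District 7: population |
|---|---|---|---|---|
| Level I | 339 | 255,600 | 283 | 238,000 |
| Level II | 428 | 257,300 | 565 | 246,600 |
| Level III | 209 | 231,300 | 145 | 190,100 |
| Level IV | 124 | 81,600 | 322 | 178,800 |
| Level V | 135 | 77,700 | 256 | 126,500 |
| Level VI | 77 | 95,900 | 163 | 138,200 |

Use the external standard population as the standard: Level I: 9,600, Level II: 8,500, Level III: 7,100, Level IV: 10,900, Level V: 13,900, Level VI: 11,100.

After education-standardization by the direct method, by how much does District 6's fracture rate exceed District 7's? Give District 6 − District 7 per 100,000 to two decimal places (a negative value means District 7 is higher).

Education-specific rates per 100,000 for District 6: 132.63, 166.34, 90.36, 151.96, 173.75, 80.29.
For District 7: 118.91, 229.12, 76.28, 180.09, 202.37, 117.95.
Standard total = 61,100; weights = 0.1571, 0.1391, 0.1162, 0.1784, 0.2275, 0.1817.
District 6: 0.1571×132.63 + 0.1391×166.34 + 0.1162×90.36 + 0.1784×151.96 + 0.2275×173.75 + 0.1817×80.29 = 135.7017 per 100,000.
District 7: 0.1571×118.91 + 0.1391×229.12 + 0.1162×76.28 + 0.1784×180.09 + 0.2275×202.37 + 0.1817×117.95 = 159.0128 per 100,000.
Difference = 135.7017 − 159.0128 = -23.3112.

-23.31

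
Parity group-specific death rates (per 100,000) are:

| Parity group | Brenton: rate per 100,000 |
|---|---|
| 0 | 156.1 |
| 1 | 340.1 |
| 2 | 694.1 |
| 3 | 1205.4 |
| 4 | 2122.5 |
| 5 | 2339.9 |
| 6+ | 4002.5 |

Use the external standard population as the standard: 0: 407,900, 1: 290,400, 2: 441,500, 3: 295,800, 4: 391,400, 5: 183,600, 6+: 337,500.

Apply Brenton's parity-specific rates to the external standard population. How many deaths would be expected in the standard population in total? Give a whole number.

Expected deaths = Σ (standard pop × parity-specific rate ÷ 100,000)
= 407,900×156.1/100,000 + 290,400×340.1/100,000 + 441,500×694.1/100,000 + 295,800×1205.4/100,000 + 391,400×2122.5/100,000 + 183,600×2339.9/100,000 + 337,500×4002.5/100,000
= 636.73 + 987.65 + 3064.45 + 3565.57 + 8307.47 + 4296.06 + 13508.44 = 34366.37.

34366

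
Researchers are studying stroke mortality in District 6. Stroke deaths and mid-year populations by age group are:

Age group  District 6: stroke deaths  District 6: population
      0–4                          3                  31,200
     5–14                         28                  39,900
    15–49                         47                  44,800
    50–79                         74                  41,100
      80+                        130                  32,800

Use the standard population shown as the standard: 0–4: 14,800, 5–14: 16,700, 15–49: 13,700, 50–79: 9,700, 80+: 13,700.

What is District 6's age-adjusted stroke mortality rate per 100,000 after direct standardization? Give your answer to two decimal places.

Age-specific rates per 100,000 for District 6: 9.62, 70.18, 104.91, 180.05, 396.34.
Standard total = 68,600; weights = 0.2157, 0.2434, 0.1997, 0.1414, 0.1997.
Standardized rate: 0.2157×9.62 + 0.2434×70.18 + 0.1997×104.91 + 0.1414×180.05 + 0.1997×396.34 = 144.7211 per 100,000.

144.72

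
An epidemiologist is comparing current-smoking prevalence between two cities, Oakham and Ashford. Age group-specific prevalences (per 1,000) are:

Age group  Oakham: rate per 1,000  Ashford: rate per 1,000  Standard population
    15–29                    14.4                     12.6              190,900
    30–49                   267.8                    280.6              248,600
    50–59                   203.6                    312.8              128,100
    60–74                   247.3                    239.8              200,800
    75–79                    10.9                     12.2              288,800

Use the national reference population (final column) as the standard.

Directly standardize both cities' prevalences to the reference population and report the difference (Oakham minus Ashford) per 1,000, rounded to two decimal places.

-14.85

Standard total = 1,057,200; weights = 0.1806, 0.2351, 0.1212, 0.1899, 0.2732.
Oakham: 0.1806×14.4 + 0.2351×267.8 + 0.1212×203.6 + 0.1899×247.3 + 0.2732×10.9 = 140.1920 per 1,000.
Ashford: 0.1806×12.6 + 0.2351×280.6 + 0.1212×312.8 + 0.1899×239.8 + 0.2732×12.2 = 155.0391 per 1,000.
Difference = 140.1920 − 155.0391 = -14.8472.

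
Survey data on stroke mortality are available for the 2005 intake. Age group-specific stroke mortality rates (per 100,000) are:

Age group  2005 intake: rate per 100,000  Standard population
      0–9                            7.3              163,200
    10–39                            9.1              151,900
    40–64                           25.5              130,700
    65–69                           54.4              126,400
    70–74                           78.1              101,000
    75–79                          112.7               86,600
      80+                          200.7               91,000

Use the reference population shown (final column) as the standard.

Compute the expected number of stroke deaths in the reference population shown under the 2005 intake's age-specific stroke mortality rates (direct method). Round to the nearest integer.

Expected stroke deaths = Σ (standard pop × age-specific rate ÷ 100,000)
= 163,200×7.3/100,000 + 151,900×9.1/100,000 + 130,700×25.5/100,000 + 126,400×54.4/100,000 + 101,000×78.1/100,000 + 86,600×112.7/100,000 + 91,000×200.7/100,000
= 11.91 + 13.82 + 33.33 + 68.76 + 78.88 + 97.60 + 182.64 = 486.94.

487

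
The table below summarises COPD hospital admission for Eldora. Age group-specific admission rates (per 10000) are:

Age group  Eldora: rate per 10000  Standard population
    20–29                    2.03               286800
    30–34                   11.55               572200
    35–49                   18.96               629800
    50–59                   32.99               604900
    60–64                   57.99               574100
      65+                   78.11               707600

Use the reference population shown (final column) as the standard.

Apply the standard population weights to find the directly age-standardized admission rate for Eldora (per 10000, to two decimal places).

Standard total = 3375400; weights = 0.0850, 0.1695, 0.1866, 0.1792, 0.1701, 0.2096.
Standardized rate: 0.0850×2.03 + 0.1695×11.55 + 0.1866×18.96 + 0.1792×32.99 + 0.1701×57.99 + 0.2096×78.11 = 37.8179 per 10000.

37.82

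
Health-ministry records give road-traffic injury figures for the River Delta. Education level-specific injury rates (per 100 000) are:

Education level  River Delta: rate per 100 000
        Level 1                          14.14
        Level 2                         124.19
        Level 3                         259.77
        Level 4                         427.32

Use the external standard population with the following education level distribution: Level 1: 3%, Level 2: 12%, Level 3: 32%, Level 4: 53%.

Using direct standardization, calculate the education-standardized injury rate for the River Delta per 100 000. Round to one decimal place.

Standard weights: 0.03, 0.12, 0.32, 0.53.
Standardized rate: 0.0300×14.14 + 0.1200×124.19 + 0.3200×259.77 + 0.5300×427.32 = 324.9330 per 100 000.

324.9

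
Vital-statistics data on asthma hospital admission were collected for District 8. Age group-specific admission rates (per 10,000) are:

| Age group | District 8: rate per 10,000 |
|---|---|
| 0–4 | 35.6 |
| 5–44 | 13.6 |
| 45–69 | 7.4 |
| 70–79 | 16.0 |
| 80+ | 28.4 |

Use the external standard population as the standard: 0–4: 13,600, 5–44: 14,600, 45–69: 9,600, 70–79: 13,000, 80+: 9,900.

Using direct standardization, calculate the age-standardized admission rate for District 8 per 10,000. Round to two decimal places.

Standard total = 60,700; weights = 0.2241, 0.2405, 0.1582, 0.2142, 0.1631.
Standardized rate: 0.2241×35.6 + 0.2405×13.6 + 0.1582×7.4 + 0.2142×16.0 + 0.1631×28.4 = 20.4764 per 10,000.

20.48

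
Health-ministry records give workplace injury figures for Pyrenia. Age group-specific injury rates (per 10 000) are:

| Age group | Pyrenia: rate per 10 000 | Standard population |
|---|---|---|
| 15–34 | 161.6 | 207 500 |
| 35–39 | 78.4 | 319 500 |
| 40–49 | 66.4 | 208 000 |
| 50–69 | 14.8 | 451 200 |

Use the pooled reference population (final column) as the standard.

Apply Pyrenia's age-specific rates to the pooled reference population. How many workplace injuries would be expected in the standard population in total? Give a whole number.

7907

Expected workplace injuries = Σ (standard pop × age-specific rate ÷ 10 000)
= 207 500×161.6/10 000 + 319 500×78.4/10 000 + 208 000×66.4/10 000 + 451 200×14.8/10 000
= 3353.20 + 2504.88 + 1381.12 + 667.78 = 7906.98.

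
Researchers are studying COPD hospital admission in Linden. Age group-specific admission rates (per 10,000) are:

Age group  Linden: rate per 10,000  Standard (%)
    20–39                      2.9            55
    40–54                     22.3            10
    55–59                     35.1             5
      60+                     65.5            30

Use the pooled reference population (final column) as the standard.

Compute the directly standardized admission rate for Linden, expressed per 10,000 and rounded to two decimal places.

25.23

Standard weights: 0.55, 0.10, 0.05, 0.30.
Standardized rate: 0.5500×2.9 + 0.1000×22.3 + 0.0500×35.1 + 0.3000×65.5 = 25.2300 per 10,000.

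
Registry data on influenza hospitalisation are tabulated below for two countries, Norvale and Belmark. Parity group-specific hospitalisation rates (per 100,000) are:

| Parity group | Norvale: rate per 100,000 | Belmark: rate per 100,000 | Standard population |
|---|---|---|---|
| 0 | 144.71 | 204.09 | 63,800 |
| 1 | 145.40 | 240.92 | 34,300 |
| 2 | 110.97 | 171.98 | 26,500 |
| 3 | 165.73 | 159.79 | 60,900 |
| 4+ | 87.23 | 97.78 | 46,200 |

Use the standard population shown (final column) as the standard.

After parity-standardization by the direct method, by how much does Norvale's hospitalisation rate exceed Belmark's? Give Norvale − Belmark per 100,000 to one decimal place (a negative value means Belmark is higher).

-38.0

Standard total = 231,700; weights = 0.2754, 0.1480, 0.1144, 0.2628, 0.1994.
Norvale: 0.2754×144.71 + 0.1480×145.40 + 0.1144×110.97 + 0.2628×165.73 + 0.1994×87.23 = 135.0169 per 100,000.
Belmark: 0.2754×204.09 + 0.1480×240.92 + 0.1144×171.98 + 0.2628×159.79 + 0.1994×97.78 = 173.0281 per 100,000.
Difference = 135.0169 − 173.0281 = -38.0113.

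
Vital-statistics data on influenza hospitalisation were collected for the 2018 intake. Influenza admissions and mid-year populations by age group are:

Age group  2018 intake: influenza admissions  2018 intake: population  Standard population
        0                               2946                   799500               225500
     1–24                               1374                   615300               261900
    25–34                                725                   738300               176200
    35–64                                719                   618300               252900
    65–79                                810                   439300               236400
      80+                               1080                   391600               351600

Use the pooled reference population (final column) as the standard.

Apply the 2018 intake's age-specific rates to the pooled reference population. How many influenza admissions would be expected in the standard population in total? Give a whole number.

Age-specific rates per 100000 for the 2018 intake: 368.48, 223.31, 98.20, 116.29, 184.38, 275.79.
Expected influenza admissions = Σ (standard pop × age-specific rate ÷ 100000)
= 225500×368.48/100000 + 261900×223.31/100000 + 176200×98.20/100000 + 252900×116.29/100000 + 236400×184.38/100000 + 351600×275.79/100000
= 830.92 + 584.84 + 173.03 + 294.09 + 435.88 + 969.68 = 3288.44.

3288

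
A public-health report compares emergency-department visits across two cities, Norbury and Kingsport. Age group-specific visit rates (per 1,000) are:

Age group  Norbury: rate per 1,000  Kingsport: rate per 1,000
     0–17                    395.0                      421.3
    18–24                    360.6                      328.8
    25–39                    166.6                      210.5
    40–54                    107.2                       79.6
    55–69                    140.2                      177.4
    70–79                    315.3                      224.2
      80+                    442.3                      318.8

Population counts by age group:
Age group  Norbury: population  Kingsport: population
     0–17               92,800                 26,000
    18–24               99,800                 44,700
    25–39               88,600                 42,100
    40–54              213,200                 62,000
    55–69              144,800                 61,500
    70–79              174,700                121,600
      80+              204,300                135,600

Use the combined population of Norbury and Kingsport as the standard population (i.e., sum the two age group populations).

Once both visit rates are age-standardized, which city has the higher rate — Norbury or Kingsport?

Combined standard total = 1,511,700; weights = 0.0786, 0.0956, 0.0865, 0.1820, 0.1365, 0.1960, 0.2248.
Norbury: 0.0786×395.0 + 0.0956×360.6 + 0.0865×166.6 + 0.1820×107.2 + 0.1365×140.2 + 0.1960×315.3 + 0.2248×442.3 = 279.8129 per 1,000.
Kingsport: 0.0786×421.3 + 0.0956×328.8 + 0.0865×210.5 + 0.1820×79.6 + 0.1365×177.4 + 0.1960×224.2 + 0.2248×318.8 = 237.0632 per 1,000.

Norbury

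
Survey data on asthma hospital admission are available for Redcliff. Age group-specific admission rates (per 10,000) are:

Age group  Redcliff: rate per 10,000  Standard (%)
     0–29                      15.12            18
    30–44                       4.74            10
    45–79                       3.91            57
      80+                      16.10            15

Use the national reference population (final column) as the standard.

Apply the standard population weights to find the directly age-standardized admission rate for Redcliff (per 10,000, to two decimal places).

Standard weights: 0.18, 0.10, 0.57, 0.15.
Standardized rate: 0.1800×15.12 + 0.1000×4.74 + 0.5700×3.91 + 0.1500×16.10 = 7.8393 per 10,000.

7.84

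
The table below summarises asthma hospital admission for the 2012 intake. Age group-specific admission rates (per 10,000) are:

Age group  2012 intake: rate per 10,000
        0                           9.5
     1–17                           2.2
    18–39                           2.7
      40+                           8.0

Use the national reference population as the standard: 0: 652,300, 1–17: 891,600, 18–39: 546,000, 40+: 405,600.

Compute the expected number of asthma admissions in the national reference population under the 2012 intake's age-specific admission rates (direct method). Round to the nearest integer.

Expected asthma admissions = Σ (standard pop × age-specific rate ÷ 10,000)
= 652,300×9.5/10,000 + 891,600×2.2/10,000 + 546,000×2.7/10,000 + 405,600×8.0/10,000
= 619.68 + 196.15 + 147.42 + 324.48 = 1287.74.

1288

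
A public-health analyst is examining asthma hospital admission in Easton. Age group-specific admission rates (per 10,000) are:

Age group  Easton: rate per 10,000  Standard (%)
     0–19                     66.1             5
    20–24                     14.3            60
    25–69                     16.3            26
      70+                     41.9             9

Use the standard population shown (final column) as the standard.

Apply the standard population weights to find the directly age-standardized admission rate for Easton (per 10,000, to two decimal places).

19.89

Standard weights: 0.05, 0.60, 0.26, 0.09.
Standardized rate: 0.0500×66.1 + 0.6000×14.3 + 0.2600×16.3 + 0.0900×41.9 = 19.8940 per 10,000.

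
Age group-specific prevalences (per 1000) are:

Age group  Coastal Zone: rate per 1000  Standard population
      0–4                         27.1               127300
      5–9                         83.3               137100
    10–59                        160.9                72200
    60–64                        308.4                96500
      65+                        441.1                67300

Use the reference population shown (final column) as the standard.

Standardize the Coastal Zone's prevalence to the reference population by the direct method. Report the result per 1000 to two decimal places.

Standard total = 500400; weights = 0.2544, 0.2740, 0.1443, 0.1928, 0.1345.
Standardized rate: 0.2544×27.1 + 0.2740×83.3 + 0.1443×160.9 + 0.1928×308.4 + 0.1345×441.1 = 171.7304 per 1000.

171.73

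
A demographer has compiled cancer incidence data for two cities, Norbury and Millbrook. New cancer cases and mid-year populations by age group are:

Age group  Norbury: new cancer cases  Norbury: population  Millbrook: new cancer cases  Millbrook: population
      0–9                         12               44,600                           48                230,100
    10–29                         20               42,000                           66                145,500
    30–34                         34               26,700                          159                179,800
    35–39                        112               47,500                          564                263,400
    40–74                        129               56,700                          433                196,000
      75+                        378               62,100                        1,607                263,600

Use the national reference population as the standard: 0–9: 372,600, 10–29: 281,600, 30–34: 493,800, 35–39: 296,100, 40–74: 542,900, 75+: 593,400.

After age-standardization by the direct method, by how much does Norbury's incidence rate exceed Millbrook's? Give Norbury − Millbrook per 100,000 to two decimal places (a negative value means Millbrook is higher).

Age-specific rates per 100,000 for Norbury: 26.91, 47.62, 127.34, 235.79, 227.51, 608.70.
For Millbrook: 20.86, 45.36, 88.43, 214.12, 220.92, 609.64.
Standard total = 2,580,400; weights = 0.1444, 0.1091, 0.1914, 0.1147, 0.2104, 0.2300.
Norbury: 0.1444×26.91 + 0.1091×47.62 + 0.1914×127.34 + 0.1147×235.79 + 0.2104×227.51 + 0.2300×608.70 = 248.3529 per 100,000.
Millbrook: 0.1444×20.86 + 0.1091×45.36 + 0.1914×88.43 + 0.1147×214.12 + 0.2104×220.92 + 0.2300×609.64 = 236.1301 per 100,000.
Difference = 248.3529 − 236.1301 = 12.2228.

12.22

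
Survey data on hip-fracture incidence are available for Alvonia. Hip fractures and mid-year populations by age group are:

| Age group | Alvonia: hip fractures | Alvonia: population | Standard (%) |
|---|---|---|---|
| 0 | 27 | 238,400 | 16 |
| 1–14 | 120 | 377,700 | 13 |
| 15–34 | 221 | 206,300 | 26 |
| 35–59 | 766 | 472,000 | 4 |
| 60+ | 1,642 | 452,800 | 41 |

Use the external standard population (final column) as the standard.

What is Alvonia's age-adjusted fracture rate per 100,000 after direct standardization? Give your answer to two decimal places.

188.97

Age-specific rates per 100,000 for Alvonia: 11.33, 31.77, 107.13, 162.29, 362.63.
Standard weights: 0.16, 0.13, 0.26, 0.04, 0.41.
Standardized rate: 0.1600×11.33 + 0.1300×31.77 + 0.2600×107.13 + 0.0400×162.29 + 0.4100×362.63 = 188.9658 per 100,000.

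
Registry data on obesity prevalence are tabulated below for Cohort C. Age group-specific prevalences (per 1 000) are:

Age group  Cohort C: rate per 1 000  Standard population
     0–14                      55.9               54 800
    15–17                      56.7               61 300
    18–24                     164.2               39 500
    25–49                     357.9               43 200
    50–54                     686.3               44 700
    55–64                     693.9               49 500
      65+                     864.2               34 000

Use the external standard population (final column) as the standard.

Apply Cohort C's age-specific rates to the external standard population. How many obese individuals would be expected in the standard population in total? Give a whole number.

Expected obese individuals = Σ (standard pop × age-specific rate ÷ 1 000)
= 54 800×55.9/1 000 + 61 300×56.7/1 000 + 39 500×164.2/1 000 + 43 200×357.9/1 000 + 44 700×686.3/1 000 + 49 500×693.9/1 000 + 34 000×864.2/1 000
= 3063.32 + 3475.71 + 6485.90 + 15461.28 + 30677.61 + 34348.05 + 29382.80 = 122894.67.

122895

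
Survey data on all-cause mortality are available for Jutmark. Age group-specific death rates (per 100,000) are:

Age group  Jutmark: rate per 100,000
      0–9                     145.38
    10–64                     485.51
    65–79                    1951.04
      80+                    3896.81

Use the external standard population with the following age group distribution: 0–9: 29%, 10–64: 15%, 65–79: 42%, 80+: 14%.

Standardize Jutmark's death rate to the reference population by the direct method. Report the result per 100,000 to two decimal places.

Standard weights: 0.29, 0.15, 0.42, 0.14.
Standardized rate: 0.2900×145.38 + 0.1500×485.51 + 0.4200×1951.04 + 0.1400×3896.81 = 1479.9769 per 100,000.

1479.98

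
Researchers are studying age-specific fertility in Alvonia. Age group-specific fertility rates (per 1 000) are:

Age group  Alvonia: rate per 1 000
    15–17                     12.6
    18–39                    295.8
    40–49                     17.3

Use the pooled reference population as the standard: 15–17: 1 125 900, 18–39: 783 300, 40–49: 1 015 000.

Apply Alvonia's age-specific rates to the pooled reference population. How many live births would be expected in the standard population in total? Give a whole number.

263446

Expected live births = Σ (standard pop × age-specific rate ÷ 1 000)
= 1 125 900×12.6/1 000 + 783 300×295.8/1 000 + 1 015 000×17.3/1 000
= 14186.34 + 231700.14 + 17559.50 = 263445.98.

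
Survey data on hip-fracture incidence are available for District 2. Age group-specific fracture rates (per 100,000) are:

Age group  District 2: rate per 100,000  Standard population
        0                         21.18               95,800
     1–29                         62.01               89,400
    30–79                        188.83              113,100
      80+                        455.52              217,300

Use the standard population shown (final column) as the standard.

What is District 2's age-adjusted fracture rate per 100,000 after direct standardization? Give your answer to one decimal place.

248.1

Standard total = 515,600; weights = 0.1858, 0.1734, 0.2194, 0.4215.
Standardized rate: 0.1858×21.18 + 0.1734×62.01 + 0.2194×188.83 + 0.4215×455.52 = 248.0875 per 100,000.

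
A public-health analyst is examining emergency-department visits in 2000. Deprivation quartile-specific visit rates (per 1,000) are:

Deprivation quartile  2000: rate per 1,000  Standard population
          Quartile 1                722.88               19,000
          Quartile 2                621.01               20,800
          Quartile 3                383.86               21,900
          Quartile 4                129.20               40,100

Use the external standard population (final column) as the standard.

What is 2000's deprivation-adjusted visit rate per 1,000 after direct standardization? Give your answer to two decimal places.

395.28

Standard total = 101,800; weights = 0.1866, 0.2043, 0.2151, 0.3939.
Standardized rate: 0.1866×722.88 + 0.2043×621.01 + 0.2151×383.86 + 0.3939×129.20 = 395.2768 per 1,000.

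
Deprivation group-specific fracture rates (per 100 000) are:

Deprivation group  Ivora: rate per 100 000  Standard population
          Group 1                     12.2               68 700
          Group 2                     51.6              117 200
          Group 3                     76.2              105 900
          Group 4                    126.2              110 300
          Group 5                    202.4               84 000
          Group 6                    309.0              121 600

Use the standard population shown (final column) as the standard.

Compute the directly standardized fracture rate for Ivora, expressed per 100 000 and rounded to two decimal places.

137.32

Standard total = 607 700; weights = 0.1130, 0.1929, 0.1743, 0.1815, 0.1382, 0.2001.
Standardized rate: 0.1130×12.2 + 0.1929×51.6 + 0.1743×76.2 + 0.1815×126.2 + 0.1382×202.4 + 0.2001×309.0 = 137.3229 per 100 000.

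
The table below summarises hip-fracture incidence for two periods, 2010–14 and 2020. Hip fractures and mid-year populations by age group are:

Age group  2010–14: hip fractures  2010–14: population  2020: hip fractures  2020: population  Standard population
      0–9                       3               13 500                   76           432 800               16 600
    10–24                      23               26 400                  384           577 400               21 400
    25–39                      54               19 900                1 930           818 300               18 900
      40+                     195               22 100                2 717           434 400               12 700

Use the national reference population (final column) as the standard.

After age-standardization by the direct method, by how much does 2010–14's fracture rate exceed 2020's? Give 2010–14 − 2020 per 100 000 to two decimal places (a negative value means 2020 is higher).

63.97

Age-specific rates per 100 000 for 2010–14: 22.22, 87.12, 271.36, 882.35.
For 2020: 17.56, 66.51, 235.85, 625.46.
Standard total = 69 600; weights = 0.2385, 0.3075, 0.2716, 0.1825.
2010–14: 0.2385×22.22 + 0.3075×87.12 + 0.2716×271.36 + 0.1825×882.35 = 266.7789 per 100 000.
2020: 0.2385×17.56 + 0.3075×66.51 + 0.2716×235.85 + 0.1825×625.46 = 202.8119 per 100 000.
Difference = 266.7789 − 202.8119 = 63.9670.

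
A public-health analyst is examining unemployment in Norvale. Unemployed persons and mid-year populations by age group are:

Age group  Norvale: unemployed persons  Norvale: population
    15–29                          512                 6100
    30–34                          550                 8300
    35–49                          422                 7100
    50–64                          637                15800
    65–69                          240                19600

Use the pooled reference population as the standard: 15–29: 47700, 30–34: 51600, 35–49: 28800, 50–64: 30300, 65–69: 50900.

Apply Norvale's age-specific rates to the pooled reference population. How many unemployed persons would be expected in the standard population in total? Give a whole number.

10980

Age-specific rates per 1000 for Norvale: 83.934, 66.265, 59.437, 40.316, 12.245.
Expected unemployed persons = Σ (standard pop × age-specific rate ÷ 1000)
= 47700×83.934/1000 + 51600×66.265/1000 + 28800×59.437/1000 + 30300×40.316/1000 + 50900×12.245/1000
= 4003.67 + 3419.28 + 1711.77 + 1221.59 + 623.27 = 10979.58.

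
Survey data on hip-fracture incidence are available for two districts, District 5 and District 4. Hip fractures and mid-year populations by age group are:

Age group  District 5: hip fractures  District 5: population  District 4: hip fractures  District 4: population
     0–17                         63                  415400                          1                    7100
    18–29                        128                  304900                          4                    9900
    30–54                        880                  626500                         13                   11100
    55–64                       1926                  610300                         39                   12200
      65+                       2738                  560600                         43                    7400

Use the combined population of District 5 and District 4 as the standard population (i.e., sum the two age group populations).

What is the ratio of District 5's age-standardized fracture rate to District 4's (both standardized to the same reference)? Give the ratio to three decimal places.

0.937

Age-specific rates per 100000 for District 5: 15.17, 41.98, 140.46, 315.58, 488.41.
For District 4: 14.08, 40.40, 117.12, 319.67, 581.08.
Combined standard total = 2565400; weights = 0.1647, 0.1227, 0.2485, 0.2427, 0.2214.
District 5: 0.1647×15.17 + 0.1227×41.98 + 0.2485×140.46 + 0.2427×315.58 + 0.2214×488.41 = 227.2732 per 100000.
District 4: 0.1647×14.08 + 0.1227×40.40 + 0.2485×117.12 + 0.2427×319.67 + 0.2214×581.08 = 242.6108 per 100000.
Ratio = 227.2732 ÷ 242.6108 = 0.93678.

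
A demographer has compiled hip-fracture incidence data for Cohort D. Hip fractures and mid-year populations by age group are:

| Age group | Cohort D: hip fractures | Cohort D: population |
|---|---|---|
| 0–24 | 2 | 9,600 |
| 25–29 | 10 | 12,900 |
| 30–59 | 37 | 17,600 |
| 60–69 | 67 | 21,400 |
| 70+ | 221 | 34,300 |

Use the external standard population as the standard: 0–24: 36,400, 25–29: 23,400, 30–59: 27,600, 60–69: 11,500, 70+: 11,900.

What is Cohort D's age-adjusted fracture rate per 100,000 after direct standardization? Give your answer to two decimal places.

Age-specific rates per 100,000 for Cohort D: 20.83, 77.52, 210.23, 313.08, 644.31.
Standard total = 110,800; weights = 0.3285, 0.2112, 0.2491, 0.1038, 0.1074.
Standardized rate: 0.3285×20.83 + 0.2112×77.52 + 0.2491×210.23 + 0.1038×313.08 + 0.1074×644.31 = 177.2777 per 100,000.

177.28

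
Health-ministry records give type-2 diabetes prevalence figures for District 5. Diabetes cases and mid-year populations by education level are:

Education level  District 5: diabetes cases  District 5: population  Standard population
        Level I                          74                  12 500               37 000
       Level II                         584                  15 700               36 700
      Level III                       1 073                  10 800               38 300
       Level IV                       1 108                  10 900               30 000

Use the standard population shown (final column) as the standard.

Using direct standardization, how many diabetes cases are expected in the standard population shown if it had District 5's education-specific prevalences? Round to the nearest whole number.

Education-specific rates per 1 000 for District 5: 5.920, 37.197, 99.352, 101.651.
Expected diabetes cases = Σ (standard pop × education-specific rate ÷ 1 000)
= 37 000×5.920/1 000 + 36 700×37.197/1 000 + 38 300×99.352/1 000 + 30 000×101.651/1 000
= 219.04 + 1365.15 + 3805.18 + 3049.54 = 8438.90.

8439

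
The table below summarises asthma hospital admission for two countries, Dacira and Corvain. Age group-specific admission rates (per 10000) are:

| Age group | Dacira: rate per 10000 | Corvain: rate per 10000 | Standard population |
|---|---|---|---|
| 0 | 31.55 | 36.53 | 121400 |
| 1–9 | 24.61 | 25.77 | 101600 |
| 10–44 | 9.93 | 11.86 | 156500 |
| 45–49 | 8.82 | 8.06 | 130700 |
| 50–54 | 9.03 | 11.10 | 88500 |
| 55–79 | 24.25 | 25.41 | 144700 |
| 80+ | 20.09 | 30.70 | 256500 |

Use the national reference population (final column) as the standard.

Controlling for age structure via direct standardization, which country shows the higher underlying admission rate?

Standard total = 999900; weights = 0.1214, 0.1016, 0.1565, 0.1307, 0.0885, 0.1447, 0.2565.
Dacira: 0.1214×31.55 + 0.1016×24.61 + 0.1565×9.93 + 0.1307×8.82 + 0.0885×9.03 + 0.1447×24.25 + 0.2565×20.09 = 18.5004 per 10000.
Corvain: 0.1214×36.53 + 0.1016×25.77 + 0.1565×11.86 + 0.1307×8.06 + 0.0885×11.10 + 0.1447×25.41 + 0.2565×30.70 = 22.4985 per 10000.

Corvain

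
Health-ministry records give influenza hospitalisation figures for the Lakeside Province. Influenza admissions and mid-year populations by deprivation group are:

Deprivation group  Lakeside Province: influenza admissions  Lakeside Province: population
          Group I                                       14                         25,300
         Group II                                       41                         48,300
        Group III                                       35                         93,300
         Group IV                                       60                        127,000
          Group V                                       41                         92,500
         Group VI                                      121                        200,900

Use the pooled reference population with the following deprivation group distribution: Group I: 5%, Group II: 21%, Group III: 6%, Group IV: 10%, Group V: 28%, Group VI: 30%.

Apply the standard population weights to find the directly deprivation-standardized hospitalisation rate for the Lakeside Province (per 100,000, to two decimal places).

58.05

Deprivation-specific rates per 100,000 for the Lakeside Province: 55.34, 84.89, 37.51, 47.24, 44.32, 60.23.
Standard weights: 0.05, 0.21, 0.06, 0.10, 0.28, 0.30.
Standardized rate: 0.0500×55.34 + 0.2100×84.89 + 0.0600×37.51 + 0.1000×47.24 + 0.2800×44.32 + 0.3000×60.23 = 58.0476 per 100,000.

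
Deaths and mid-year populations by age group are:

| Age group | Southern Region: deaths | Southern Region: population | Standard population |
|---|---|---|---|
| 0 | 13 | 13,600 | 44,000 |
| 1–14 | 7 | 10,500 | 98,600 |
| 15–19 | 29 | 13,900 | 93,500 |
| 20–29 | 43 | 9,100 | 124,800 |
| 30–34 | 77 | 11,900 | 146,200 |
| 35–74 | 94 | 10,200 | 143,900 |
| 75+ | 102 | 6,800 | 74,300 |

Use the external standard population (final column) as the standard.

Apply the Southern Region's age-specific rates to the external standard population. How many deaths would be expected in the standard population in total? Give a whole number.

Age-specific rates per 100,000 for the Southern Region: 95.59, 66.67, 208.63, 472.53, 647.06, 921.57, 1500.00.
Expected deaths = Σ (standard pop × age-specific rate ÷ 100,000)
= 44,000×95.59/100,000 + 98,600×66.67/100,000 + 93,500×208.63/100,000 + 124,800×472.53/100,000 + 146,200×647.06/100,000 + 143,900×921.57/100,000 + 74,300×1500.00/100,000
= 42.06 + 65.73 + 195.07 + 589.71 + 946.00 + 1326.14 + 1114.50 = 4279.22.

4279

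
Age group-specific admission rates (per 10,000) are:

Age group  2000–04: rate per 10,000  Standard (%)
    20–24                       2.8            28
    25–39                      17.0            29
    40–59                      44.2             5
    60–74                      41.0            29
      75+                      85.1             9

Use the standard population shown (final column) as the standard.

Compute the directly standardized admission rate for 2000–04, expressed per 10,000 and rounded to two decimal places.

27.47

Standard weights: 0.28, 0.29, 0.05, 0.29, 0.09.
Standardized rate: 0.2800×2.8 + 0.2900×17.0 + 0.0500×44.2 + 0.2900×41.0 + 0.0900×85.1 = 27.4730 per 10,000.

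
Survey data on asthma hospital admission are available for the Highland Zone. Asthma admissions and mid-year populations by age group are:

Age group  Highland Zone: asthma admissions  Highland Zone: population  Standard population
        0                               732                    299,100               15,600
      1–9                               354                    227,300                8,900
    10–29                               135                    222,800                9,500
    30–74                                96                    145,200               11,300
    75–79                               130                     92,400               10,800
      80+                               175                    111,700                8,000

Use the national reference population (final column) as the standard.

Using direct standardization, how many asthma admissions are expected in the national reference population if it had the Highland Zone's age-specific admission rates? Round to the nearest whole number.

93

Age-specific rates per 10,000 for the Highland Zone: 24.47, 15.57, 6.06, 6.61, 14.07, 15.67.
Expected asthma admissions = Σ (standard pop × age-specific rate ÷ 10,000)
= 15,600×24.47/10,000 + 8,900×15.57/10,000 + 9,500×6.06/10,000 + 11,300×6.61/10,000 + 10,800×14.07/10,000 + 8,000×15.67/10,000
= 38.18 + 13.86 + 5.76 + 7.47 + 15.19 + 12.53 = 93.00.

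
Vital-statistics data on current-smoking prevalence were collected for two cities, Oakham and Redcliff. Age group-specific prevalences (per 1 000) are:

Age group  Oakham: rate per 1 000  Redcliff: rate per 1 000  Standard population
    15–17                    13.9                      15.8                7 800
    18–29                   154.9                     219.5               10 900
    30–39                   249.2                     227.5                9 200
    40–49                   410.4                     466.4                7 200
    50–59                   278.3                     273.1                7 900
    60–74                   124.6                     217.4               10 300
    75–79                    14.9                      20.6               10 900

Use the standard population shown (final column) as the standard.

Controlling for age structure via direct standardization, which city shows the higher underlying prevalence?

Standard total = 64 200; weights = 0.1215, 0.1698, 0.1433, 0.1121, 0.1231, 0.1604, 0.1698.
Oakham: 0.1215×13.9 + 0.1698×154.9 + 0.1433×249.2 + 0.1121×410.4 + 0.1231×278.3 + 0.1604×124.6 + 0.1698×14.9 = 166.4908 per 1 000.
Redcliff: 0.1215×15.8 + 0.1698×219.5 + 0.1433×227.5 + 0.1121×466.4 + 0.1231×273.1 + 0.1604×217.4 + 0.1698×20.6 = 196.0766 per 1 000.

Redcliff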